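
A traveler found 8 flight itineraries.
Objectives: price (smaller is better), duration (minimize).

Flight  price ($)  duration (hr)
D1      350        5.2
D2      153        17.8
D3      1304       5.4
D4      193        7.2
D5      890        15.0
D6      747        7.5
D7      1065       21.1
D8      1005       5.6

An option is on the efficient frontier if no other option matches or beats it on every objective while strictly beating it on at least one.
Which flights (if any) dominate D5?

D1: price 350≤890, duration 5.2≤15.0 — dominates D5.
D4: price 193≤890, duration 7.2≤15.0 — dominates D5.
D6: price 747≤890, duration 7.5≤15.0 — dominates D5.
Others (D2, D3, D7, D8) are each worse than D5 on at least one objective.

D1, D4, D6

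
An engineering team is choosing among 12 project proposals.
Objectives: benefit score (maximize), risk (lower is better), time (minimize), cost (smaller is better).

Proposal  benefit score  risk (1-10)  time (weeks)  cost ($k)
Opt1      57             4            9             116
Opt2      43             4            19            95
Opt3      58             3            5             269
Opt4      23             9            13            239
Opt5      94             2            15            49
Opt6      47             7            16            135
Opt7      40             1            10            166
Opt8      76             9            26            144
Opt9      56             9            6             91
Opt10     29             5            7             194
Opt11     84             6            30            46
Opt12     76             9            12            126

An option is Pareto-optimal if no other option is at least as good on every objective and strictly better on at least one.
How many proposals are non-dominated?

8

Opt1: not dominated.
Opt2: dominated by Opt5 (benefit score 94≥43, risk 2≤4, time 15≤19, cost 49≤95).
Opt3: not dominated (best time).
Opt4: dominated by Opt1 (benefit score 57≥23, risk 4≤9, time 9≤13, cost 116≤239).
Opt5: not dominated (best benefit score).
Opt6: dominated by Opt1 (benefit score 57≥47, risk 4≤7, time 9≤16, cost 116≤135).
Opt7: not dominated (best risk).
Opt8: dominated by Opt5 (benefit score 94≥76, risk 2≤9, time 15≤26, cost 49≤144).
Opt9: not dominated.
Opt10: not dominated.
Opt11: not dominated (best cost).
Opt12: not dominated.
Pareto-optimal: Opt1, Opt3, Opt5, Opt7, Opt9, Opt10, Opt11, Opt12 → 8.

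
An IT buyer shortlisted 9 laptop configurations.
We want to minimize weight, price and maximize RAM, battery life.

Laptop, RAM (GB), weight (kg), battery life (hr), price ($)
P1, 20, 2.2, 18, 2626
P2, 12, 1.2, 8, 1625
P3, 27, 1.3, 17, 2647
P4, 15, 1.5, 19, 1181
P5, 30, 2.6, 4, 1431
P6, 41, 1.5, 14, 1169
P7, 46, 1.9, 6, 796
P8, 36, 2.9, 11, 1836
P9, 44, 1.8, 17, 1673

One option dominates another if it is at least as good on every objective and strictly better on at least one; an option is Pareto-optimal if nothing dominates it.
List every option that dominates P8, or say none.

P6: RAM 41≥36, weight 1.5≤2.9, battery life 14≥11, price 1169≤1836 — dominates P8.
P9: RAM 44≥36, weight 1.8≤2.9, battery life 17≥11, price 1673≤1836 — dominates P8.
Others (P1, P2, P3, P4, P5, P7) are each worse than P8 on at least one objective.

P6, P9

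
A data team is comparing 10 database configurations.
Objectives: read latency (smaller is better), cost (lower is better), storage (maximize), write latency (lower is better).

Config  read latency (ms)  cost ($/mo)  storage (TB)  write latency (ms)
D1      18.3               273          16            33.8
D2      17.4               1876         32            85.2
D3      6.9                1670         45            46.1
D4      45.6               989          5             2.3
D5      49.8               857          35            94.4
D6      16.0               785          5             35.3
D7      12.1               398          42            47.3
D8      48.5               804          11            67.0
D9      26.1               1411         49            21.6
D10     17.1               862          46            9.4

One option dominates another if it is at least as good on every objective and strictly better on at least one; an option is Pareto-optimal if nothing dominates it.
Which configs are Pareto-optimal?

D1: not dominated (best cost).
D2: dominated by D3 (read latency 6.9≤17.4, cost 1670≤1876, storage 45≥32, write latency 46.1≤85.2).
D3: not dominated (best read latency).
D4: not dominated (best write latency).
D5: dominated by D7 (read latency 12.1≤49.8, cost 398≤857, storage 42≥35, write latency 47.3≤94.4).
D6: not dominated.
D7: not dominated.
D8: dominated by D1 (read latency 18.3≤48.5, cost 273≤804, storage 16≥11, write latency 33.8≤67.0).
D9: not dominated (best storage).
D10: not dominated.

D1, D3, D4, D6, D7, D9, D10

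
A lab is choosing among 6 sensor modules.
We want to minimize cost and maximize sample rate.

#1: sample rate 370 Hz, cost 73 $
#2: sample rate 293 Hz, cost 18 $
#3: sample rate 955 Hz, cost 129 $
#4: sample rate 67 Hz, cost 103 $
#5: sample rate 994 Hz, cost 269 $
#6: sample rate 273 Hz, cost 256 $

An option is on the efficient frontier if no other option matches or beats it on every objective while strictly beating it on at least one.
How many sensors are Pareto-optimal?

4

#1: not dominated.
#2: not dominated (best cost).
#3: not dominated.
#4: dominated by #1 (sample rate 370≥67, cost 73≤103).
#5: not dominated (best sample rate).
#6: dominated by #1 (sample rate 370≥273, cost 73≤256).
Pareto-optimal: #1, #2, #3, #5 → 4.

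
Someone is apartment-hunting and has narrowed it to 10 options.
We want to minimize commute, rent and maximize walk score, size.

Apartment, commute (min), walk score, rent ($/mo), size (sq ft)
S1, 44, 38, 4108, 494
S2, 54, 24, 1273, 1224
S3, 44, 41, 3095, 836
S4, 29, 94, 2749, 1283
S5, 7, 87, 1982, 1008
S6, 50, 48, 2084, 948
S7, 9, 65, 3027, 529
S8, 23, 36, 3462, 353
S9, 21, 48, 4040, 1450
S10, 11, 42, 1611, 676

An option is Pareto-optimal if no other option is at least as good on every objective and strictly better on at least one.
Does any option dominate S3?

S4 vs S3: commute 29≤44, walk score 94≥41, rent 2749≤3095, size 1283≥836 — S4 is at least as good on every objective and strictly better on at least one, so S4 dominates S3.

Yes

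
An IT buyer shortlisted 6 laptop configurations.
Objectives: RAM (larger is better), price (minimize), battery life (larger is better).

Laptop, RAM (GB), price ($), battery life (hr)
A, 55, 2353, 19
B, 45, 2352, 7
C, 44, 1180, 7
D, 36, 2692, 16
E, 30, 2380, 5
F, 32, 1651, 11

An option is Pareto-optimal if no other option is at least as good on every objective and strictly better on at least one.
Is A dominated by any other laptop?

B: worse on RAM (45 vs 55).
C: worse on RAM (44 vs 55).
D: worse on RAM (36 vs 55).
E: worse on RAM (30 vs 55).
F: worse on RAM (32 vs 55).
No option is at least as good as A on every objective and strictly better on one.

No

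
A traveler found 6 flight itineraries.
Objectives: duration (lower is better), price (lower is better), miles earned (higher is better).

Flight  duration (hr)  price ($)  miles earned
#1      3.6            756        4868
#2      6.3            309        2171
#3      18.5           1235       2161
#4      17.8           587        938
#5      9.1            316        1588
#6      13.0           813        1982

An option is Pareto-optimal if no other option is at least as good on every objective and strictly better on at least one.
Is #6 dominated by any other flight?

Yes

#1 vs #6: duration 3.6≤13.0, price 756≤813, miles earned 4868≥1982 — #1 is at least as good on every objective and strictly better on at least one, so #1 dominates #6.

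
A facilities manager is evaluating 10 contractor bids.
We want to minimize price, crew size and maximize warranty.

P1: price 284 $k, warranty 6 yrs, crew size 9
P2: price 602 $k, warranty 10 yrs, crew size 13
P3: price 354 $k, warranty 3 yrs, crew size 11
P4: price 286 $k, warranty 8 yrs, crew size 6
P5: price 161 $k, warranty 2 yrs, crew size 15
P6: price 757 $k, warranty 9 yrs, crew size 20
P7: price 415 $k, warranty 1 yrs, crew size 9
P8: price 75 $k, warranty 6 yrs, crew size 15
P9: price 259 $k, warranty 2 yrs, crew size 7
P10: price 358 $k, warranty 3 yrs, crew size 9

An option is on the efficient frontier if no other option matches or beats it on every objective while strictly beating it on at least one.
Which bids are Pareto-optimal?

P1, P2, P4, P8, P9

P1: not dominated.
P2: not dominated (best warranty).
P3: dominated by P1 (price 284≤354, warranty 6≥3, crew size 9≤11).
P4: not dominated (best crew size).
P5: dominated by P8 (price 75≤161, warranty 6≥2, crew size 15≤15).
P6: dominated by P2 (price 602≤757, warranty 10≥9, crew size 13≤20).
P7: dominated by P1 (price 284≤415, warranty 6≥1, crew size 9≤9).
P8: not dominated (best price).
P9: not dominated.
P10: dominated by P1 (price 284≤358, warranty 6≥3, crew size 9≤9).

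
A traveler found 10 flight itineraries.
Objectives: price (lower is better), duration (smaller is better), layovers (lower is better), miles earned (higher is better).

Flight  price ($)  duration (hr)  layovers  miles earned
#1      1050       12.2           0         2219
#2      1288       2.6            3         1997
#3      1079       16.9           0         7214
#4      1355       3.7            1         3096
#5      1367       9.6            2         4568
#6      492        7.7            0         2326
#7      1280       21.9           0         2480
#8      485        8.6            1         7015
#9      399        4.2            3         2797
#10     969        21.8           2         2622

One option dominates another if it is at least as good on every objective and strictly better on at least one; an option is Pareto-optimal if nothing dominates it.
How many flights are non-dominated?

6

#1: dominated by #6 (price 492≤1050, duration 7.7≤12.2, layovers 0≤0, miles earned 2326≥2219).
#2: not dominated (best duration).
#3: not dominated (best miles earned).
#4: not dominated.
#5: dominated by #8 (price 485≤1367, duration 8.6≤9.6, layovers 1≤2, miles earned 7015≥4568).
#6: not dominated.
#7: dominated by #3 (price 1079≤1280, duration 16.9≤21.9, layovers 0≤0, miles earned 7214≥2480).
#8: not dominated.
#9: not dominated (best price).
#10: dominated by #8 (price 485≤969, duration 8.6≤21.8, layovers 1≤2, miles earned 7015≥2622).
Pareto-optimal: #2, #3, #4, #6, #8, #9 → 6.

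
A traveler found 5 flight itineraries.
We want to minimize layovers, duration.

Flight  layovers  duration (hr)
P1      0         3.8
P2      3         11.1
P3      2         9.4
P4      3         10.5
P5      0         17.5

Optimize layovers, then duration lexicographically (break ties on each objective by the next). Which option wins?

First minimize layovers: best is 0, kept {P1, P5}.
Then minimize duration: best is 3.8, kept {P1}.

P1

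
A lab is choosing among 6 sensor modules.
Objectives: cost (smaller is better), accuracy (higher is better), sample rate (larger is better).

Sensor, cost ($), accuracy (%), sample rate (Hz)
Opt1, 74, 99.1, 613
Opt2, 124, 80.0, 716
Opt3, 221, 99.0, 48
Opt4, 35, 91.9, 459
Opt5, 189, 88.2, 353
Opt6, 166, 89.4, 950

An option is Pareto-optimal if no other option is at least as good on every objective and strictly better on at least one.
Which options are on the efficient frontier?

Opt1, Opt2, Opt4, Opt6

Opt1: not dominated (best accuracy).
Opt2: not dominated.
Opt3: dominated by Opt1 (cost 74≤221, accuracy 99.1≥99.0, sample rate 613≥48).
Opt4: not dominated (best cost).
Opt5: dominated by Opt1 (cost 74≤189, accuracy 99.1≥88.2, sample rate 613≥353).
Opt6: not dominated (best sample rate).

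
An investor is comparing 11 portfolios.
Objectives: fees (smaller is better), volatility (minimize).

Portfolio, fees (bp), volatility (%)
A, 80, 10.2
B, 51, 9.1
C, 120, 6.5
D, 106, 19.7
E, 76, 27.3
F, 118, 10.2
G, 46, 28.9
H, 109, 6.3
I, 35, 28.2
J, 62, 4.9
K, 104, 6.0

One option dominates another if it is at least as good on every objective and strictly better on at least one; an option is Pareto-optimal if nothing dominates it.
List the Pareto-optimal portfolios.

A: dominated by B (fees 51≤80, volatility 9.1≤10.2).
B: not dominated.
C: dominated by H (fees 109≤120, volatility 6.3≤6.5).
D: dominated by A (fees 80≤106, volatility 10.2≤19.7).
E: dominated by B (fees 51≤76, volatility 9.1≤27.3).
F: dominated by A (fees 80≤118, volatility 10.2≤10.2).
G: dominated by I (fees 35≤46, volatility 28.2≤28.9).
H: dominated by J (fees 62≤109, volatility 4.9≤6.3).
I: not dominated (best fees).
J: not dominated (best volatility).
K: dominated by J (fees 62≤104, volatility 4.9≤6.0).

B, I, J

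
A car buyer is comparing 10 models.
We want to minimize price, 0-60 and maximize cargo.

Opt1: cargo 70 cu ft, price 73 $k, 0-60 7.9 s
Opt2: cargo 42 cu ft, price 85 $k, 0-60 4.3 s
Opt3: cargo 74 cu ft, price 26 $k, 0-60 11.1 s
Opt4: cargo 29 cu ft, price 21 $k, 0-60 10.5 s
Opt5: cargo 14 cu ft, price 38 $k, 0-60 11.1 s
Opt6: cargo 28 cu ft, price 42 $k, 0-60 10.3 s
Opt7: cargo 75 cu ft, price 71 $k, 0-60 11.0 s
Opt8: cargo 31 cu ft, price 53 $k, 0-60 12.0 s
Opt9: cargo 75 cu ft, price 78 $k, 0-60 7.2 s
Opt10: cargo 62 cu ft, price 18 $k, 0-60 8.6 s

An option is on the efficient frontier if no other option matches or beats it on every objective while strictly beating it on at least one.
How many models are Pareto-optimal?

Opt1: not dominated.
Opt2: not dominated (best 0-60).
Opt3: not dominated.
Opt4: dominated by Opt10 (cargo 62≥29, price 18≤21, 0-60 8.6≤10.5).
Opt5: dominated by Opt3 (cargo 74≥14, price 26≤38, 0-60 11.1≤11.1).
Opt6: dominated by Opt10 (cargo 62≥28, price 18≤42, 0-60 8.6≤10.3).
Opt7: not dominated.
Opt8: dominated by Opt3 (cargo 74≥31, price 26≤53, 0-60 11.1≤12.0).
Opt9: not dominated.
Opt10: not dominated (best price).
Pareto-optimal: Opt1, Opt2, Opt3, Opt7, Opt9, Opt10 → 6.

6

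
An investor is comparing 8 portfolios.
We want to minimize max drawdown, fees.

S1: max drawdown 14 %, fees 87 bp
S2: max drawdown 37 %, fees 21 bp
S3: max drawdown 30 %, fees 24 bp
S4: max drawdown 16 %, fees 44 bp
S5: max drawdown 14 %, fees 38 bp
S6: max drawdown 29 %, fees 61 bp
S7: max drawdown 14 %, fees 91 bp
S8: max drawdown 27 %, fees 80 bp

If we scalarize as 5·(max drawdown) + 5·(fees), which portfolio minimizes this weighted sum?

S5

S1: 5·14 + 5·87 = 505
S2: 5·37 + 5·21 = 290
S3: 5·30 + 5·24 = 270
S4: 5·16 + 5·44 = 300
S5: 5·14 + 5·38 = 260
S6: 5·29 + 5·61 = 450
S7: 5·14 + 5·91 = 525
S8: 5·27 + 5·80 = 535
Lowest: S5 at 260.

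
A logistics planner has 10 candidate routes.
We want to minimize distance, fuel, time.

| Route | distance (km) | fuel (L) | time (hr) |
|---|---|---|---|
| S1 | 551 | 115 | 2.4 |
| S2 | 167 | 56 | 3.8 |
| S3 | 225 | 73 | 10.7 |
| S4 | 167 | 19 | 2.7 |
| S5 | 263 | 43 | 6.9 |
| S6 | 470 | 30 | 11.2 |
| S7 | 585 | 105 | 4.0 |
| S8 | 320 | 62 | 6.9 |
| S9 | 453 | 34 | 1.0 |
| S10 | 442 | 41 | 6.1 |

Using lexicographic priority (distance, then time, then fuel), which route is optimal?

S4

First minimize distance: best is 167, kept {S2, S4}.
Then minimize time: best is 2.7, kept {S4}.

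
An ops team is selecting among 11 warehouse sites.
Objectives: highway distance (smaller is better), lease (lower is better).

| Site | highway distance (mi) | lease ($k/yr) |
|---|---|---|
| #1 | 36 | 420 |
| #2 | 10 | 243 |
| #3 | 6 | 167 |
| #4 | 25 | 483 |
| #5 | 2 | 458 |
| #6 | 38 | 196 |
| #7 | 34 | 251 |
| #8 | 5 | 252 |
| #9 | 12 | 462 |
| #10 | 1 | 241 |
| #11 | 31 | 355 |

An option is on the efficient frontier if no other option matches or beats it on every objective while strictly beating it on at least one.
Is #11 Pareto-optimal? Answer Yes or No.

No

#2 vs #11: highway distance 10≤31, lease 243≤355 — #2 is at least as good on every objective and strictly better on at least one, so #2 dominates #11.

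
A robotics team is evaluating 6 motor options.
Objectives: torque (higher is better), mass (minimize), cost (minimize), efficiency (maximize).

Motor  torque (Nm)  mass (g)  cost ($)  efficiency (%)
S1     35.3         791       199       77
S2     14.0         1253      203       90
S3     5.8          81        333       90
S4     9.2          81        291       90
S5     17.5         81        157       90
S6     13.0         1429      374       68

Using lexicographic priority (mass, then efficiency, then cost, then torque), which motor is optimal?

S5

First minimize mass: best is 81, kept {S3, S4, S5}.
Then maximize efficiency: best is 90, kept {S3, S4, S5}.
Then minimize cost: best is 157, kept {S5}.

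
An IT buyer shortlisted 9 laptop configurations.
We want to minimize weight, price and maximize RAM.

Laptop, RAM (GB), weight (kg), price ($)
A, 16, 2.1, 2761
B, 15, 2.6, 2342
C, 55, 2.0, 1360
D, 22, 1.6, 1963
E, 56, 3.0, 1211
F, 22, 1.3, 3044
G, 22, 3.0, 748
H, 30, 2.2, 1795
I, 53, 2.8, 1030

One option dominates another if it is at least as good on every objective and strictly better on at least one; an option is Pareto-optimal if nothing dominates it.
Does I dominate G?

No

I vs G: I is worse on price (1030 vs 748), so it does not dominate G.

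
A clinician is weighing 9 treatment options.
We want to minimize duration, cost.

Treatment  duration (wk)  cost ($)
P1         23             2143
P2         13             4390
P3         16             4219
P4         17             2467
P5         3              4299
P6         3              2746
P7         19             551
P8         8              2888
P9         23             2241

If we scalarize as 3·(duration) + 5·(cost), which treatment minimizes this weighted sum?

P7

P1: 3·23 + 5·2143 = 10784
P2: 3·13 + 5·4390 = 21989
P3: 3·16 + 5·4219 = 21143
P4: 3·17 + 5·2467 = 12386
P5: 3·3 + 5·4299 = 21504
P6: 3·3 + 5·2746 = 13739
P7: 3·19 + 5·551 = 2812
P8: 3·8 + 5·2888 = 14464
P9: 3·23 + 5·2241 = 11274
Lowest: P7 at 2812.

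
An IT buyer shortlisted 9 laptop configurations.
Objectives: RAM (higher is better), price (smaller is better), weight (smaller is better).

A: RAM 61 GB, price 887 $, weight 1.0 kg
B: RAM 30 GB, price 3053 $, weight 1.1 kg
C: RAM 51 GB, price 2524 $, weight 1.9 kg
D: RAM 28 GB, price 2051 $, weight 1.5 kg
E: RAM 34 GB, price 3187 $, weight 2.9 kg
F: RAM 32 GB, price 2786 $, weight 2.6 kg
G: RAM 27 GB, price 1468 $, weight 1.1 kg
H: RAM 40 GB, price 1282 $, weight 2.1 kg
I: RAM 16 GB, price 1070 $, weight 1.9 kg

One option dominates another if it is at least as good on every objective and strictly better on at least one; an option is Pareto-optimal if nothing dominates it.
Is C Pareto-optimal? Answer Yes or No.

A vs C: RAM 61≥51, price 887≤2524, weight 1.0≤1.9 — A is at least as good on every objective and strictly better on at least one, so A dominates C.

No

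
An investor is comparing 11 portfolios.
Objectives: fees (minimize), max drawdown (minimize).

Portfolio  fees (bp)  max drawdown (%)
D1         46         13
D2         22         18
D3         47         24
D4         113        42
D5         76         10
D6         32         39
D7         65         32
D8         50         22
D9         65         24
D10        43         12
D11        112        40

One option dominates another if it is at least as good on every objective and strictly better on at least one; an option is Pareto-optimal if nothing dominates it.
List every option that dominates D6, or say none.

D2

D2: fees 22≤32, max drawdown 18≤39 — dominates D6.
Others (D1, D3, D4, D5, D7, D8, D9, D10, D11) are each worse than D6 on at least one objective.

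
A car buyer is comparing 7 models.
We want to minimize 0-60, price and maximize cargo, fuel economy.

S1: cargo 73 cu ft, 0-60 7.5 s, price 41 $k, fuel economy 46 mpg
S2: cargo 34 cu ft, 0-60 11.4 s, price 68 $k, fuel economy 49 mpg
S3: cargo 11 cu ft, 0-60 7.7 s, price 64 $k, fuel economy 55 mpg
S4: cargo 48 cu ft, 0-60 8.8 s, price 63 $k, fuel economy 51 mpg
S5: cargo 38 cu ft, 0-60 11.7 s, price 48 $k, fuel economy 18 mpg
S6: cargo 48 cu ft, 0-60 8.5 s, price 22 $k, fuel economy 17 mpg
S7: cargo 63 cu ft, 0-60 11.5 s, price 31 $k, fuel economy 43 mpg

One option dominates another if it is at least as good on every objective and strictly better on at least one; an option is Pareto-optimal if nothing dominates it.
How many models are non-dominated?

5

S1: not dominated (best cargo).
S2: dominated by S4 (cargo 48≥34, 0-60 8.8≤11.4, price 63≤68, fuel economy 51≥49).
S3: not dominated (best fuel economy).
S4: not dominated.
S5: dominated by S1 (cargo 73≥38, 0-60 7.5≤11.7, price 41≤48, fuel economy 46≥18).
S6: not dominated (best price).
S7: not dominated.
Pareto-optimal: S1, S3, S4, S6, S7 → 5.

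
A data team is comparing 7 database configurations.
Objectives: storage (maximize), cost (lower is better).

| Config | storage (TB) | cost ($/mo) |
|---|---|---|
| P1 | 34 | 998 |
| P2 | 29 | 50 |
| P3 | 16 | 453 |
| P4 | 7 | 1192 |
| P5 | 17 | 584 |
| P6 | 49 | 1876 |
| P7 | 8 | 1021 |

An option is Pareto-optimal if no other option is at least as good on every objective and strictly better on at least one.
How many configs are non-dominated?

P1: not dominated.
P2: not dominated (best cost).
P3: dominated by P2 (storage 29≥16, cost 50≤453).
P4: dominated by P1 (storage 34≥7, cost 998≤1192).
P5: dominated by P2 (storage 29≥17, cost 50≤584).
P6: not dominated (best storage).
P7: dominated by P1 (storage 34≥8, cost 998≤1021).
Pareto-optimal: P1, P2, P6 → 3.

3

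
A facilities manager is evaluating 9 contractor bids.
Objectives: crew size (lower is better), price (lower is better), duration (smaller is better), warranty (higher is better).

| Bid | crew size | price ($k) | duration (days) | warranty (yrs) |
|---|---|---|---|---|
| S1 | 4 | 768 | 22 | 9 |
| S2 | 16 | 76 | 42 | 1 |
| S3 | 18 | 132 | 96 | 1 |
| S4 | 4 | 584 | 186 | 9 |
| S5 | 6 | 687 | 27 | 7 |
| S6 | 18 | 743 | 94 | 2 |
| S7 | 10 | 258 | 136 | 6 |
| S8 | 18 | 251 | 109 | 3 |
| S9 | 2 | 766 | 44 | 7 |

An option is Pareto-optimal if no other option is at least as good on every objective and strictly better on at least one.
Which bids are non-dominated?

S1: not dominated (best duration).
S2: not dominated (best price).
S3: dominated by S2 (crew size 16≤18, price 76≤132, duration 42≤96, warranty 1≥1).
S4: not dominated.
S5: not dominated.
S6: dominated by S5 (crew size 6≤18, price 687≤743, duration 27≤94, warranty 7≥2).
S7: not dominated.
S8: not dominated.
S9: not dominated (best crew size).

S1, S2, S4, S5, S7, S8, S9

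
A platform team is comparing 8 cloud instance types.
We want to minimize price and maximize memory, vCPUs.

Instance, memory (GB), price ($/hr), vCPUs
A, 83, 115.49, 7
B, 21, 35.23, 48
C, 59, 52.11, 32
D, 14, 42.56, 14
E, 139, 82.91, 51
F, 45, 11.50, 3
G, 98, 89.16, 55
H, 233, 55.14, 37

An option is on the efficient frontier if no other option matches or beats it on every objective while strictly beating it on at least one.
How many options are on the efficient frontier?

A: dominated by E (memory 139≥83, price 82.91≤115.49, vCPUs 51≥7).
B: not dominated.
C: not dominated.
D: dominated by B (memory 21≥14, price 35.23≤42.56, vCPUs 48≥14).
E: not dominated.
F: not dominated (best price).
G: not dominated (best vCPUs).
H: not dominated (best memory).
Pareto-optimal: B, C, E, F, G, H → 6.

6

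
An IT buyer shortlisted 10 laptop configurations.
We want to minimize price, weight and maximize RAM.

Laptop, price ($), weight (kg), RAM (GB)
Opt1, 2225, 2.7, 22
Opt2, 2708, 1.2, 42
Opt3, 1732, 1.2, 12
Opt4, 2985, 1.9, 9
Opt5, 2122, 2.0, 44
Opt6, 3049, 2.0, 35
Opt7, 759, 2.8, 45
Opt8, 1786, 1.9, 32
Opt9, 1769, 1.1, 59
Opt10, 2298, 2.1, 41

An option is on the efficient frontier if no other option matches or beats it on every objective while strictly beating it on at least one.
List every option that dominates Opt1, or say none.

Opt5: price 2122≤2225, weight 2.0≤2.7, RAM 44≥22 — dominates Opt1.
Opt8: price 1786≤2225, weight 1.9≤2.7, RAM 32≥22 — dominates Opt1.
Opt9: price 1769≤2225, weight 1.1≤2.7, RAM 59≥22 — dominates Opt1.
Others (Opt2, Opt3, Opt4, Opt6, Opt7, Opt10) are each worse than Opt1 on at least one objective.

Opt5, Opt8, Opt9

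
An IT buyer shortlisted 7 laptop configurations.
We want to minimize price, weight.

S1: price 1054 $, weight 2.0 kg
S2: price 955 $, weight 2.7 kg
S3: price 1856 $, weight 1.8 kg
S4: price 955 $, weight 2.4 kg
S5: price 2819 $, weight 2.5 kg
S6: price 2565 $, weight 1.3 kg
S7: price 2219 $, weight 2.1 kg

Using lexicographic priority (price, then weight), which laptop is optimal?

S4

First minimize price: best is 955, kept {S2, S4}.
Then minimize weight: best is 2.4, kept {S4}.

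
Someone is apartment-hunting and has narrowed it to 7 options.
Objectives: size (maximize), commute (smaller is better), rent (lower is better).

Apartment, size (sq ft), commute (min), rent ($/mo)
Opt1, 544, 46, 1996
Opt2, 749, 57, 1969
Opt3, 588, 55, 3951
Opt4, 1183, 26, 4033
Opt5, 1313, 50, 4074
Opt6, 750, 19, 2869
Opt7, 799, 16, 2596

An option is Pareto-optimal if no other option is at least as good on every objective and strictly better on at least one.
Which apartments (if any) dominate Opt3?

Opt6: size 750≥588, commute 19≤55, rent 2869≤3951 — dominates Opt3.
Opt7: size 799≥588, commute 16≤55, rent 2596≤3951 — dominates Opt3.
Others (Opt1, Opt2, Opt4, Opt5) are each worse than Opt3 on at least one objective.

Opt6, Opt7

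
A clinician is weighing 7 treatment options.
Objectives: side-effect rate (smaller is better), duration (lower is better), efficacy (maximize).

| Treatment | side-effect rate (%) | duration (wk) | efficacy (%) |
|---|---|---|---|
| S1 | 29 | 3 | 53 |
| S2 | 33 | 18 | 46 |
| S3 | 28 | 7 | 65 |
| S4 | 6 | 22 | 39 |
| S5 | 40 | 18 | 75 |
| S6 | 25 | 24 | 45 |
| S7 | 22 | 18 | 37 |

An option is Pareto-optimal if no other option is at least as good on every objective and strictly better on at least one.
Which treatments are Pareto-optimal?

S1, S3, S4, S5, S6, S7

S1: not dominated (best duration).
S2: dominated by S1 (side-effect rate 29≤33, duration 3≤18, efficacy 53≥46).
S3: not dominated.
S4: not dominated (best side-effect rate).
S5: not dominated (best efficacy).
S6: not dominated.
S7: not dominated.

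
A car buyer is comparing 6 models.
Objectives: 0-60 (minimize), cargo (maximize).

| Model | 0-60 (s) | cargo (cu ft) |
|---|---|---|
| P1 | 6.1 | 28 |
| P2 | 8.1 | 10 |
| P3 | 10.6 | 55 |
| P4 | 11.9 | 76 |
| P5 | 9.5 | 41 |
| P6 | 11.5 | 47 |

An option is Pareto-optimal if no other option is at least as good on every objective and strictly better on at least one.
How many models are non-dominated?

4

P1: not dominated (best 0-60).
P2: dominated by P1 (0-60 6.1≤8.1, cargo 28≥10).
P3: not dominated.
P4: not dominated (best cargo).
P5: not dominated.
P6: dominated by P3 (0-60 10.6≤11.5, cargo 55≥47).
Pareto-optimal: P1, P3, P4, P5 → 4.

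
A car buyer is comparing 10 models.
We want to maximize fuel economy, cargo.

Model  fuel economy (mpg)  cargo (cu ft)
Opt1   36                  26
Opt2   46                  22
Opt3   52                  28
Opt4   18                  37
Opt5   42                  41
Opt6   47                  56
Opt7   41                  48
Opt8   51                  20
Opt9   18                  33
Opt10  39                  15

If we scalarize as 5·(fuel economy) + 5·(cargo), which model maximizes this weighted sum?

Opt6

Opt1: 5·36 + 5·26 = 310
Opt2: 5·46 + 5·22 = 340
Opt3: 5·52 + 5·28 = 400
Opt4: 5·18 + 5·37 = 275
Opt5: 5·42 + 5·41 = 415
Opt6: 5·47 + 5·56 = 515
Opt7: 5·41 + 5·48 = 445
Opt8: 5·51 + 5·20 = 355
Opt9: 5·18 + 5·33 = 255
Opt10: 5·39 + 5·15 = 270
Highest: Opt6 at 515.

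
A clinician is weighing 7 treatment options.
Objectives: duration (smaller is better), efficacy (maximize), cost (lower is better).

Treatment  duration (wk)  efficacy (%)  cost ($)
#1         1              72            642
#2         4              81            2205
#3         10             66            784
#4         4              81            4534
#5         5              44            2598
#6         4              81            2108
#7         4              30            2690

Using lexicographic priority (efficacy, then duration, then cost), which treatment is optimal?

First maximize efficacy: best is 81, kept {#2, #4, #6}.
Then minimize duration: best is 4, kept {#2, #4, #6}.
Then minimize cost: best is 2108, kept {#6}.

#6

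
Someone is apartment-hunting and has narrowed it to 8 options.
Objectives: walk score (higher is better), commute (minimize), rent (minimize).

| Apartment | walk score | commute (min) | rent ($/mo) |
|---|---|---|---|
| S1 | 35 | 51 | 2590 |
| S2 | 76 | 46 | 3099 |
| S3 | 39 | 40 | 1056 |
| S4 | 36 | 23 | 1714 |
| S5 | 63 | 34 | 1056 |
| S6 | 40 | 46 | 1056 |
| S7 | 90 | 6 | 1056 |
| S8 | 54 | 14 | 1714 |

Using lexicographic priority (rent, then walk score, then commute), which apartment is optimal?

S7

First minimize rent: best is 1056, kept {S3, S5, S6, S7}.
Then maximize walk score: best is 90, kept {S7}.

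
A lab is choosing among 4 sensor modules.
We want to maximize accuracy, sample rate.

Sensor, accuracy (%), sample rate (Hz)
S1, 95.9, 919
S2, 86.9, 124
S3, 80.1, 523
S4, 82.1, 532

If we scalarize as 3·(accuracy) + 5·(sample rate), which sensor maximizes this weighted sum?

S1: 3·95.9 + 5·919 = 4882.7
S2: 3·86.9 + 5·124 = 880.7
S3: 3·80.1 + 5·523 = 2855.3
S4: 3·82.1 + 5·532 = 2906.3
Highest: S1 at 4882.7.

S1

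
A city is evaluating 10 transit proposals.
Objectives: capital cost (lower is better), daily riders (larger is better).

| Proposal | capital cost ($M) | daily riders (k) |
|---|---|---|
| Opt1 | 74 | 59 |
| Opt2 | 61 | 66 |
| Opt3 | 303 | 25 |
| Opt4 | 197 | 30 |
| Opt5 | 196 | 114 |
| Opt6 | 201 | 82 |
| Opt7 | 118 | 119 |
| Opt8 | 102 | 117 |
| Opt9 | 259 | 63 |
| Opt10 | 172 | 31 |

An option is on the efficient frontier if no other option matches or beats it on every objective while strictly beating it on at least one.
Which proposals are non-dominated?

Opt1: dominated by Opt2 (capital cost 61≤74, daily riders 66≥59).
Opt2: not dominated (best capital cost).
Opt3: dominated by Opt1 (capital cost 74≤303, daily riders 59≥25).
Opt4: dominated by Opt1 (capital cost 74≤197, daily riders 59≥30).
Opt5: dominated by Opt7 (capital cost 118≤196, daily riders 119≥114).
Opt6: dominated by Opt5 (capital cost 196≤201, daily riders 114≥82).
Opt7: not dominated (best daily riders).
Opt8: not dominated.
Opt9: dominated by Opt2 (capital cost 61≤259, daily riders 66≥63).
Opt10: dominated by Opt1 (capital cost 74≤172, daily riders 59≥31).

Opt2, Opt7, Opt8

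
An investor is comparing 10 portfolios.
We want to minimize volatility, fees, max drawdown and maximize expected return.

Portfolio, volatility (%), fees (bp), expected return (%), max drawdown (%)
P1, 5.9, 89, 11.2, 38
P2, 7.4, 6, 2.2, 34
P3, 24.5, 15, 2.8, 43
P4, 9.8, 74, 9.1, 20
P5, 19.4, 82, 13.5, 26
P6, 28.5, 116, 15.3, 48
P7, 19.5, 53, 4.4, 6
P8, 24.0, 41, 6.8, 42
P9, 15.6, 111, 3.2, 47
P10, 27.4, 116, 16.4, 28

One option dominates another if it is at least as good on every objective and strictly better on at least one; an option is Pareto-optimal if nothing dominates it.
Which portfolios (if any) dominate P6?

P10

P10: volatility 27.4≤28.5, fees 116≤116, expected return 16.4≥15.3, max drawdown 28≤48 — dominates P6.
Others (P1, P2, P3, P4, P5, P7, P8, P9) are each worse than P6 on at least one objective.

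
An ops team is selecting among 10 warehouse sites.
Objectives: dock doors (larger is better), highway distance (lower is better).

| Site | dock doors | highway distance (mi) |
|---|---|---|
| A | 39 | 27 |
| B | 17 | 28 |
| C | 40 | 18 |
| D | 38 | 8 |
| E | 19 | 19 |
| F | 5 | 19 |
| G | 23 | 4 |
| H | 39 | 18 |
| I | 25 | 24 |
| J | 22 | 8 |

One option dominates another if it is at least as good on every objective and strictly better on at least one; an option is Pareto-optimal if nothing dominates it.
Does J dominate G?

No

J vs G: J is worse on dock doors (22 vs 23), so it does not dominate G.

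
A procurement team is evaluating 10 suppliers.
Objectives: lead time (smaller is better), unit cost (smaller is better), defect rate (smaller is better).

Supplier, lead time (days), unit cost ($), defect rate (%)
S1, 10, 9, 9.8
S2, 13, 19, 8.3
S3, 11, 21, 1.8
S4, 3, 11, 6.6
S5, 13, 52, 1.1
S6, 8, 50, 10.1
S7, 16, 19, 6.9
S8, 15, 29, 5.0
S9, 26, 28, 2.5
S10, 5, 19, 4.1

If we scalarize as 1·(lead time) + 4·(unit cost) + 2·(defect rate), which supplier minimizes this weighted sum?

S4

S1: 1·10 + 4·9 + 2·9.8 = 65.6
S2: 1·13 + 4·19 + 2·8.3 = 105.6
S3: 1·11 + 4·21 + 2·1.8 = 98.6
S4: 1·3 + 4·11 + 2·6.6 = 60.2
S5: 1·13 + 4·52 + 2·1.1 = 223.2
S6: 1·8 + 4·50 + 2·10.1 = 228.2
S7: 1·16 + 4·19 + 2·6.9 = 105.8
S8: 1·15 + 4·29 + 2·5.0 = 141.0
S9: 1·26 + 4·28 + 2·2.5 = 143.0
S10: 1·5 + 4·19 + 2·4.1 = 89.2
Lowest: S4 at 60.2.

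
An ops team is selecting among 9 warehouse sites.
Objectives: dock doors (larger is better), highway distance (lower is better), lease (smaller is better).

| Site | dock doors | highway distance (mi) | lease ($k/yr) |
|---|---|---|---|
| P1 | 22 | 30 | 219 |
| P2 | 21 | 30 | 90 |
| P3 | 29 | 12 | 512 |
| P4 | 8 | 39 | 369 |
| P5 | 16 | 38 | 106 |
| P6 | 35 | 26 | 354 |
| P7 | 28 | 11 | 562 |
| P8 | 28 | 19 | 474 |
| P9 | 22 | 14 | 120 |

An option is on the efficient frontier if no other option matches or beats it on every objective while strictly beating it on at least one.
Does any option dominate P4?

Yes

P1 vs P4: dock doors 22≥8, highway distance 30≤39, lease 219≤369 — P1 is at least as good on every objective and strictly better on at least one, so P1 dominates P4.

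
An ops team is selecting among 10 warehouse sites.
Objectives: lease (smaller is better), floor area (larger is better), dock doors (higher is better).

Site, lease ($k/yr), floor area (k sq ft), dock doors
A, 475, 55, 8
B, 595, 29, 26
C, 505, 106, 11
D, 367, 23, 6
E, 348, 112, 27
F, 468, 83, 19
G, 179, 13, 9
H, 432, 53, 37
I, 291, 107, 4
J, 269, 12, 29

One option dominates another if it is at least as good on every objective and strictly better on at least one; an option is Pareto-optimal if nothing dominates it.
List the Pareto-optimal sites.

E, G, H, I, J

A: dominated by E (lease 348≤475, floor area 112≥55, dock doors 27≥8).
B: dominated by E (lease 348≤595, floor area 112≥29, dock doors 27≥26).
C: dominated by E (lease 348≤505, floor area 112≥106, dock doors 27≥11).
D: dominated by E (lease 348≤367, floor area 112≥23, dock doors 27≥6).
E: not dominated (best floor area).
F: dominated by E (lease 348≤468, floor area 112≥83, dock doors 27≥19).
G: not dominated (best lease).
H: not dominated (best dock doors).
I: not dominated.
J: not dominated.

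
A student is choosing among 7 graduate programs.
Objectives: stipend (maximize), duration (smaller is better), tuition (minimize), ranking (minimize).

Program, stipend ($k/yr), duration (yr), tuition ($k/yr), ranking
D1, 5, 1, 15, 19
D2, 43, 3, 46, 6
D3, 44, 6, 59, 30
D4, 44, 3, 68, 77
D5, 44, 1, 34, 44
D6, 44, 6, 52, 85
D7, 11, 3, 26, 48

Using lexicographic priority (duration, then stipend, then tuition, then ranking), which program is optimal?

First minimize duration: best is 1, kept {D1, D5}.
Then maximize stipend: best is 44, kept {D5}.

D5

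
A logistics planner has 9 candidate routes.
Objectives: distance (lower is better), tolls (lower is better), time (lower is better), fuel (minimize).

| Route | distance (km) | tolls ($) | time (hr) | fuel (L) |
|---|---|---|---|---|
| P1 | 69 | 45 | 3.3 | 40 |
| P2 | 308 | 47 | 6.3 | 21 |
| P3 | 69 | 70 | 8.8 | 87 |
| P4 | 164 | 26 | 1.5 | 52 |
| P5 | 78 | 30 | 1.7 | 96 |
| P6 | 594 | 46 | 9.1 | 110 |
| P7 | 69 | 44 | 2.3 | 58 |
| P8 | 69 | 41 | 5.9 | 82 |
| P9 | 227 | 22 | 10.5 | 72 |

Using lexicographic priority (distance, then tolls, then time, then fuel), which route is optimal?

P8

First minimize distance: best is 69, kept {P1, P3, P7, P8}.
Then minimize tolls: best is 41, kept {P8}.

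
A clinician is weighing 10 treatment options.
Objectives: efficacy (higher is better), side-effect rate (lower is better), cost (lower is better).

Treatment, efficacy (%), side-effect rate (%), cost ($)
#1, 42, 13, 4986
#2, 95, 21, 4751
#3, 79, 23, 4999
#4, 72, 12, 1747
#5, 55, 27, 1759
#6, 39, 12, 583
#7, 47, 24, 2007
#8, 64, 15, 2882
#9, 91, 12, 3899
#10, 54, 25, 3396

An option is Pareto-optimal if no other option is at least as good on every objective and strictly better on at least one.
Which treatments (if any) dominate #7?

#4

#4: efficacy 72≥47, side-effect rate 12≤24, cost 1747≤2007 — dominates #7.
Others (#1, #2, #3, #5, #6, #8, #9, #10) are each worse than #7 on at least one objective.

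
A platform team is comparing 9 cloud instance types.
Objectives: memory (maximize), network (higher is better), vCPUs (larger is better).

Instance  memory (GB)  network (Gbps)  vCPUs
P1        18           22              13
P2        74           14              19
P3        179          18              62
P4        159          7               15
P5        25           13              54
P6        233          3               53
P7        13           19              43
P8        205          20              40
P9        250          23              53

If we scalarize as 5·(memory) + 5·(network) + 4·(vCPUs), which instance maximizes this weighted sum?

P9

P1: 5·18 + 5·22 + 4·13 = 252
P2: 5·74 + 5·14 + 4·19 = 516
P3: 5·179 + 5·18 + 4·62 = 1233
P4: 5·159 + 5·7 + 4·15 = 890
P5: 5·25 + 5·13 + 4·54 = 406
P6: 5·233 + 5·3 + 4·53 = 1392
P7: 5·13 + 5·19 + 4·43 = 332
P8: 5·205 + 5·20 + 4·40 = 1285
P9: 5·250 + 5·23 + 4·53 = 1577
Highest: P9 at 1577.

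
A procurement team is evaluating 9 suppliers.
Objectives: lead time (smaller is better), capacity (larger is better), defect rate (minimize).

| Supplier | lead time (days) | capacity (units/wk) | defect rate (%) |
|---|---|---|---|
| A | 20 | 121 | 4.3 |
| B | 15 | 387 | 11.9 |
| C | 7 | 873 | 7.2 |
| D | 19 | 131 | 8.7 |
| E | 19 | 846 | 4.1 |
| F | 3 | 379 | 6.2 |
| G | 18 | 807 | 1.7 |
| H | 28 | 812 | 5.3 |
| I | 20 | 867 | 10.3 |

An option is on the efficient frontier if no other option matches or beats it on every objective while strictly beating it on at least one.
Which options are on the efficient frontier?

A: dominated by E (lead time 19≤20, capacity 846≥121, defect rate 4.1≤4.3).
B: dominated by C (lead time 7≤15, capacity 873≥387, defect rate 7.2≤11.9).
C: not dominated (best capacity).
D: dominated by C (lead time 7≤19, capacity 873≥131, defect rate 7.2≤8.7).
E: not dominated.
F: not dominated (best lead time).
G: not dominated (best defect rate).
H: dominated by E (lead time 19≤28, capacity 846≥812, defect rate 4.1≤5.3).
I: dominated by C (lead time 7≤20, capacity 873≥867, defect rate 7.2≤10.3).

C, E, F, G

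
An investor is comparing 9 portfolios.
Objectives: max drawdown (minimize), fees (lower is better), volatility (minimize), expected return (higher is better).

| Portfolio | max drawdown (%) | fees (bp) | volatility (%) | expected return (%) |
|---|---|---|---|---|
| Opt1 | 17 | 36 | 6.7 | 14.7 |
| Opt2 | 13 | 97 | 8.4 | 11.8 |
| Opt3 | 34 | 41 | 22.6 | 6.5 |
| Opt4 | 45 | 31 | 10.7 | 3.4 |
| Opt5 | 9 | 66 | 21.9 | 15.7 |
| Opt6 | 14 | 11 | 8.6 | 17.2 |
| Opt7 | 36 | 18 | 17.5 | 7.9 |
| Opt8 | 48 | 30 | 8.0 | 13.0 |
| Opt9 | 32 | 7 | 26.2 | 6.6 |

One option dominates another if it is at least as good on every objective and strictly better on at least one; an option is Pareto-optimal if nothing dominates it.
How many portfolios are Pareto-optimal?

6

Opt1: not dominated (best volatility).
Opt2: not dominated.
Opt3: dominated by Opt1 (max drawdown 17≤34, fees 36≤41, volatility 6.7≤22.6, expected return 14.7≥6.5).
Opt4: dominated by Opt6 (max drawdown 14≤45, fees 11≤31, volatility 8.6≤10.7, expected return 17.2≥3.4).
Opt5: not dominated (best max drawdown).
Opt6: not dominated (best expected return).
Opt7: dominated by Opt6 (max drawdown 14≤36, fees 11≤18, volatility 8.6≤17.5, expected return 17.2≥7.9).
Opt8: not dominated.
Opt9: not dominated (best fees).
Pareto-optimal: Opt1, Opt2, Opt5, Opt6, Opt8, Opt9 → 6.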